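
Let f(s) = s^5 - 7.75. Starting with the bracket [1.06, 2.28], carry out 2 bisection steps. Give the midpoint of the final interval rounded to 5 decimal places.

f(1.060000) = -6.411774, f(2.280000) = 53.863267 (opposite signs)
step 1: m = 1.670000, f(m) = 5.239199 > 0 → root in [1.060000, 1.670000]
step 2: m = 1.365000, f(m) = -3.011256 < 0 → root in [1.365000, 1.670000]
Midpoint of [1.365000, 1.670000] = 1.517500

1.51750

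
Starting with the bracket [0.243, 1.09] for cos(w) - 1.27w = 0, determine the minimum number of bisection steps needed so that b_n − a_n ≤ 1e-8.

27

Initial width b − a = 1.09 − 0.243 = 0.847000.
After n steps the width is (b−a)/2^n; need (b−a)/2^n ≤ 1e-8.
So n ≥ log₂(0.847000/1e-8) = log₂(84700000.0000) ≈ 26.3359.
Hence n = 27.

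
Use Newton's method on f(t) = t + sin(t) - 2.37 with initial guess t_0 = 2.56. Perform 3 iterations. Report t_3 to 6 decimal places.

4.325071

f'(t) = 1 + cos(t)
t_0 = 2.560000: f = 0.739355, f' = 0.164411 → t_1 = 2.560000 - (0.739355)/(0.164411) = -1.936989
t_1 = -1.936989: f = -5.240686, f' = 0.641937 → t_2 = -1.936989 - (-5.240686)/(0.641937) = 6.226875
t_2 = 6.226875: f = 3.800595, f' = 1.998415 → t_3 = 6.226875 - (3.800595)/(1.998415) = 4.325071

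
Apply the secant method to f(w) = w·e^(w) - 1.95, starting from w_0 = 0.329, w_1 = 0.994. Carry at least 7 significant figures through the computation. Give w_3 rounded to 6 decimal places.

f(w_0) = -1.492829, f(w_1) = 0.735809
w_2 = 0.994000 - (0.735809)·(0.994000 - 0.329000)/(0.735809 - (-1.492829)) = 0.774443; f(w_2) = -0.269936
w_3 = 0.774443 - (-0.269936)·(0.774443 - 0.994000)/(-0.269936 - (0.735809)) = 0.833371; f(w_3) = -0.032362

0.833371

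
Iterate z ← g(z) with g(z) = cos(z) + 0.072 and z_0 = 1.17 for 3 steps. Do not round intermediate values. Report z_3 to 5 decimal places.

0.63969

z_1 = g(1.170000) = 0.462152
z_2 = g(0.462152) = 0.967095
z_3 = g(0.967095) = 0.639693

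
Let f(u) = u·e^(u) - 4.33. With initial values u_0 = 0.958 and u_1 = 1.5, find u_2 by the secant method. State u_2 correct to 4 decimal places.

1.1931

f(u_0) = -1.832994, f(u_1) = 2.392534
u_2 = 1.500000 - (2.392534)·(1.500000 - 0.958000)/(2.392534 - (-1.832994)) = 1.193114; f(u_2) = -0.395902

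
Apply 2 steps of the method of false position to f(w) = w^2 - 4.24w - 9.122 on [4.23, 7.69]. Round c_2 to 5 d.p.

f(4.230000) = -9.164300, f(7.690000) = 17.408500
step 1: c = 5.423268, f(c) = -2.704819 < 0 → new bracket [5.423268, 7.690000]
step 2: c = 5.728096, f(c) = -0.598043 < 0 → new bracket [5.728096, 7.690000]

5.72810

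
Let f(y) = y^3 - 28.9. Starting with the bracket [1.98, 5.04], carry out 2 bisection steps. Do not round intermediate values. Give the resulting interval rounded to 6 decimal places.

[2.745000, 3.510000]

f(1.980000) = -21.137608, f(5.040000) = 99.124064 (opposite signs)
step 1: m = 3.510000, f(m) = 14.343551 > 0 → root in [1.980000, 3.510000]
step 2: m = 2.745000, f(m) = -8.216356 < 0 → root in [2.745000, 3.510000]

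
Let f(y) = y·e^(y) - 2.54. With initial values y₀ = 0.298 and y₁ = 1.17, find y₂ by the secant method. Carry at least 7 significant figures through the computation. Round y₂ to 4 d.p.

f(y_0) = -2.138546, f(y_1) = 1.229731
y_2 = 1.170000 - (1.229731)·(1.170000 - 0.298000)/(1.229731 - (-2.138546)) = 0.851640; f(y_2) = -0.544194

0.8516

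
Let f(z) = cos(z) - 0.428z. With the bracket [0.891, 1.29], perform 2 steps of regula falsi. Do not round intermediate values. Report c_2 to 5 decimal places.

f(0.891000) = 0.247287, f(1.290000) = -0.274999
step 1: c = 1.079915, f(c) = 0.009200 > 0 → new bracket [1.079915, 1.290000]
step 2: c = 1.086716, f(c) = 0.000281 > 0 → new bracket [1.086716, 1.290000]

1.08672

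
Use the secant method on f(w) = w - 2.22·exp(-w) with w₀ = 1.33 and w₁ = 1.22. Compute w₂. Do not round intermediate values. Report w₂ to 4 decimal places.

f(w_0) = 0.742860, f(w_1) = 0.564589
w_2 = 1.220000 - (0.564589)·(1.220000 - 1.330000)/(0.564589 - (0.742860)) = 0.871628; f(w_2) = -0.056932

0.8716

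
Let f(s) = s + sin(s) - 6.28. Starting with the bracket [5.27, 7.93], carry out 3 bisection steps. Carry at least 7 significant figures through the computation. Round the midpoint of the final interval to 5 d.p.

6.43375

f(5.270000) = -1.858522, f(7.930000) = 2.647112 (opposite signs)
step 1: m = 6.600000, f(m) = 0.631541 > 0 → root in [5.270000, 6.600000]
step 2: m = 5.935000, f(m) = -0.686193 < 0 → root in [5.935000, 6.600000]
step 3: m = 6.267500, f(m) = -0.028185 < 0 → root in [6.267500, 6.600000]
Midpoint of [6.267500, 6.600000] = 6.433750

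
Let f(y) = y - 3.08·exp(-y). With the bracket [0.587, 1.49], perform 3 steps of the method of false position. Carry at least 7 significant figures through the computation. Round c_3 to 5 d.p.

1.06427

False-position update: c = (a·f(b) − b·f(a))/(f(b) − f(a)); replace the endpoint whose sign matches f(c).
f(0.587000) = -1.125458, f(1.490000) = 0.795852
step 1: c = 1.115956, f(c) = 0.106942 > 0 → new bracket [0.587000, 1.115956]
step 2: c = 1.070056, f(c) = 0.013648 > 0 → new bracket [0.587000, 1.070056]
step 3: c = 1.064268, f(c) = 0.001729 > 0 → new bracket [0.587000, 1.064268]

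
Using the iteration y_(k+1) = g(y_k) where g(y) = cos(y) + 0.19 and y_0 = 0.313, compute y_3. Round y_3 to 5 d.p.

y_1 = g(0.313000) = 1.141414
y_2 = g(1.141414) = 0.606309
y_3 = g(0.606309) = 1.011757

1.01176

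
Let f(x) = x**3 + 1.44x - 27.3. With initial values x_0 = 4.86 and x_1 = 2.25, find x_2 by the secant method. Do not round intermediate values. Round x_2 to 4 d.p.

2.5586

f(x_0) = 94.489656, f(x_1) = -12.669375
x_2 = 2.250000 - (-12.669375)·(2.250000 - 4.860000)/(-12.669375 - (94.489656)) = 2.558579; f(x_2) = -6.866344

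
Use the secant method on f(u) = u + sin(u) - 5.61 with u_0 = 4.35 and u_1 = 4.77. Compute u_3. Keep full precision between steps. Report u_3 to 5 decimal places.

f(u_0) = -2.195053, f(u_1) = -1.838341
u_2 = 4.770000 - (-1.838341)·(4.770000 - 4.350000)/(-1.838341 - (-2.195053)) = 6.934502; f(u_2) = 1.930737
u_3 = 6.934502 - (1.930737)·(6.934502 - 4.770000)/(1.930737 - (-1.838341)) = 5.825721; f(u_3) = -0.225954

5.82572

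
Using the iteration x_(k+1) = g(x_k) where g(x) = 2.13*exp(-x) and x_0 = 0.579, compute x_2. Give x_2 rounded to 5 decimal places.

x_1 = g(0.579000) = 1.193777
x_2 = g(1.193777) = 0.645549

0.64555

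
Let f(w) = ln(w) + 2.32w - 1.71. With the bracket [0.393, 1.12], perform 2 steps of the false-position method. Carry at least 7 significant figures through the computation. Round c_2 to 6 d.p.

0.825616

f(0.393000) = -1.732186, f(1.120000) = 1.001729
step 1: c = 0.853621, f(c) = 0.112134 > 0 → new bracket [0.393000, 0.853621]
step 2: c = 0.825616, f(c) = 0.013803 > 0 → new bracket [0.393000, 0.825616]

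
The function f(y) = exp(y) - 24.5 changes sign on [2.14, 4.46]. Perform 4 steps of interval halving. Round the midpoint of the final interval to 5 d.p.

f(2.140000) = -16.000562, f(4.460000) = 61.987509 (opposite signs)
step 1: m = 3.300000, f(m) = 2.612639 > 0 → root in [2.140000, 3.300000]
step 2: m = 2.720000, f(m) = -9.319678 < 0 → root in [2.720000, 3.300000]
step 3: m = 3.010000, f(m) = -4.212600 < 0 → root in [3.010000, 3.300000]
step 4: m = 3.155000, f(m) = -1.046963 < 0 → root in [3.155000, 3.300000]
Midpoint of [3.155000, 3.300000] = 3.227500

3.22750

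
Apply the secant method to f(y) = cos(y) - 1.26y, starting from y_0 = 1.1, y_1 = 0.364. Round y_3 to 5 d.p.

0.63938

f(y_0) = -0.932404, f(y_1) = 0.475840
y_2 = 0.364000 - (0.475840)·(0.364000 - 1.100000)/(0.475840 - (-0.932404)) = 0.612692; f(y_2) = 0.046112
y_3 = 0.612692 - (0.046112)·(0.612692 - 0.364000)/(0.046112 - (0.475840)) = 0.639377; f(y_3) = -0.003148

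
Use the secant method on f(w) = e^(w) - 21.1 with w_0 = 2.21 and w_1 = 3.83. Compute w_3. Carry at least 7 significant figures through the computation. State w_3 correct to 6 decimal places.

Secant update: w_(k+1) = w_k − f(w_k)·(w_k − w_(k-1))/(f(w_k) − f(w_(k-1))).
f(w_0) = -11.984284, f(w_1) = 24.962538
w_2 = 3.830000 - (24.962538)·(3.830000 - 2.210000)/(24.962538 - (-11.984284)) = 2.735473; f(w_2) = -5.682973
w_3 = 2.735473 - (-5.682973)·(2.735473 - 3.830000)/(-5.682973 - (24.962538)) = 2.938444; f(w_3) = -2.213560

2.938444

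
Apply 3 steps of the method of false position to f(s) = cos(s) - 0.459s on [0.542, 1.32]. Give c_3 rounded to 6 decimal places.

False-position update: c = (a·f(b) − b·f(a))/(f(b) − f(a)); replace the endpoint whose sign matches f(c).
f(0.542000) = 0.607901, f(1.320000) = -0.357705
step 1: c = 1.031793, f(c) = 0.039688 > 0 → new bracket [1.031793, 1.320000]
step 2: c = 1.060576, f(c) = 0.001565 > 0 → new bracket [1.060576, 1.320000]
step 3: c = 1.061706, f(c) = 0.000060 > 0 → new bracket [1.061706, 1.320000]

1.061706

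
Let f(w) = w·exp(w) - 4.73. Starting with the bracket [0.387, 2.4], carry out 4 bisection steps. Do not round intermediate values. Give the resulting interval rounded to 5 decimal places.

f(0.387000) = -4.160121, f(2.400000) = 21.725623 (opposite signs)
step 1: m = 1.393500, f(m) = 0.884309 > 0 → root in [0.387000, 1.393500]
step 2: m = 0.890250, f(m) = -2.561584 < 0 → root in [0.890250, 1.393500]
step 3: m = 1.141875, f(m) = -1.152921 < 0 → root in [1.141875, 1.393500]
step 4: m = 1.267688, f(m) = -0.226378 < 0 → root in [1.267688, 1.393500]

[1.26769, 1.39350]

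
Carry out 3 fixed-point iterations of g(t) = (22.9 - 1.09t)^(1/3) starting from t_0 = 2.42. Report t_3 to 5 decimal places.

t_1 = g(2.420000) = 2.726228
t_2 = g(2.726228) = 2.711175
t_3 = g(2.711175) = 2.711919

2.71192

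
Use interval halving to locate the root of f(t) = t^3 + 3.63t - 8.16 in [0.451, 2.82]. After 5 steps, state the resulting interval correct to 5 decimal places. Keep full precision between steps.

f(0.451000) = -6.431136, f(2.820000) = 24.502368 (opposite signs)
step 1: m = 1.635500, f(m) = 2.151599 > 0 → root in [0.451000, 1.635500]
step 2: m = 1.043250, f(m) = -3.237560 < 0 → root in [1.043250, 1.635500]
step 3: m = 1.339375, f(m) = -0.895330 < 0 → root in [1.339375, 1.635500]
step 4: m = 1.487437, f(m) = 0.530309 > 0 → root in [1.339375, 1.487437]
step 5: m = 1.413406, f(m) = -0.205749 < 0 → root in [1.413406, 1.487437]

[1.41341, 1.48744]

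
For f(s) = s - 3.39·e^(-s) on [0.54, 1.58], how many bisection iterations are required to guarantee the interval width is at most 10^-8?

27

Initial width b − a = 1.58 − 0.54 = 1.040000.
After n steps the width is (b−a)/2^n; need (b−a)/2^n ≤ 10^-8.
So n ≥ log₂(1.040000/10^-8) = log₂(104000000.0000) ≈ 26.6320.
Hence n = 27.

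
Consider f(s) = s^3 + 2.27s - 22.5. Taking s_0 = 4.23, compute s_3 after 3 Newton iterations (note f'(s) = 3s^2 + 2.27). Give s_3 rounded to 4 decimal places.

2.5584

Newton update: s ← s − f(s)/f'(s).
s_0 = 4.230000: f = 62.789067, f' = 55.948700 → s_1 = 4.230000 - (62.789067)/(55.948700) = 3.107739
s_1 = 3.107739: f = 14.569228, f' = 31.244117 → s_2 = 3.107739 - (14.569228)/(31.244117) = 2.641436
s_2 = 2.641436: f = 1.925834, f' = 23.201545 → s_3 = 2.641436 - (1.925834)/(23.201545) = 2.558431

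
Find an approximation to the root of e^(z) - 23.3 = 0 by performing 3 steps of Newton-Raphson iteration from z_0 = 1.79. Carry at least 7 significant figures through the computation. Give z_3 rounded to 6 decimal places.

f'(z) = e^(z)
z_0 = 1.790000: f = -17.310548, f' = 5.989452 → z_1 = 1.790000 - (-17.310548)/(5.989452) = 4.680172
z_1 = 4.680172: f = 84.488606, f' = 107.788606 → z_2 = 4.680172 - (84.488606)/(107.788606) = 3.896336
z_2 = 3.896336: f = 25.921760, f' = 49.221760 → z_3 = 3.896336 - (25.921760)/(49.221760) = 3.369704

3.369704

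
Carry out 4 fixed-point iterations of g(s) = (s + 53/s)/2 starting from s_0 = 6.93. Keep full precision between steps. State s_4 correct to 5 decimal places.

s_1 = g(6.930000) = 7.288954
s_2 = g(7.288954) = 7.280115
s_3 = g(7.280115) = 7.280110
s_4 = g(7.280110) = 7.280110

7.28011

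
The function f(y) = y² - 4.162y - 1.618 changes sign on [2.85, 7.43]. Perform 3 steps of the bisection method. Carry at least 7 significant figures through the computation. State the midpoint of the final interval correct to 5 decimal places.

4.28125

f(2.850000) = -5.357200, f(7.430000) = 22.663240 (opposite signs)
step 1: m = 5.140000, f(m) = 3.408920 > 0 → root in [2.850000, 5.140000]
step 2: m = 3.995000, f(m) = -2.285165 < 0 → root in [3.995000, 5.140000]
step 3: m = 4.567500, f(m) = 0.234121 > 0 → root in [3.995000, 4.567500]
Midpoint of [3.995000, 4.567500] = 4.281250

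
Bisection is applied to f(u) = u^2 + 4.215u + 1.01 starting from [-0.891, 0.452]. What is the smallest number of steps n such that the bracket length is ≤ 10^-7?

24

Initial width b − a = 0.452 − -0.891 = 1.343000.
After n steps the width is (b−a)/2^n; need (b−a)/2^n ≤ 10^-7.
So n ≥ log₂(1.343000/10^-7) = log₂(13430000.0000) ≈ 23.6790.
Hence n = 24.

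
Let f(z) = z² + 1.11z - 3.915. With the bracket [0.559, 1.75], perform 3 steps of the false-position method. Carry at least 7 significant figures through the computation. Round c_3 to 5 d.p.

1.49977

False-position update: c = (a·f(b) − b·f(a))/(f(b) − f(a)); replace the endpoint whose sign matches f(c).
f(0.559000) = -2.982029, f(1.750000) = 1.090000
step 1: c = 1.431193, f(c) = -0.278061 < 0 → new bracket [1.431193, 1.750000]
step 2: c = 1.495991, f(c) = -0.016459 < 0 → new bracket [1.495991, 1.750000]
step 3: c = 1.499770, f(c) = -0.000946 < 0 → new bracket [1.499770, 1.750000]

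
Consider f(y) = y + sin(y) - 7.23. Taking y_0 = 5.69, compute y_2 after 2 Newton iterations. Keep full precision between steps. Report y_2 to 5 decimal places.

f'(y) = 1 + cos(y)
y_0 = 5.690000: f = -2.099005, f' = 1.829164 → y_1 = 5.690000 - (-2.099005)/(1.829164) = 6.837521
y_1 = 6.837521: f = 0.133900, f' = 1.850250 → y_2 = 6.837521 - (0.133900)/(1.850250) = 6.765153

6.76515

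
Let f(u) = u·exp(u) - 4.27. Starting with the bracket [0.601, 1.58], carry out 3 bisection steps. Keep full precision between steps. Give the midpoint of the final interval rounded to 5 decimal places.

1.27406

f(0.601000) = -3.173811, f(1.580000) = 3.400830 (opposite signs)
step 1: m = 1.090500, f(m) = -1.024932 < 0 → root in [1.090500, 1.580000]
step 2: m = 1.335250, f(m) = 0.805213 > 0 → root in [1.090500, 1.335250]
step 3: m = 1.212875, f(m) = -0.190932 < 0 → root in [1.212875, 1.335250]
Midpoint of [1.212875, 1.335250] = 1.274062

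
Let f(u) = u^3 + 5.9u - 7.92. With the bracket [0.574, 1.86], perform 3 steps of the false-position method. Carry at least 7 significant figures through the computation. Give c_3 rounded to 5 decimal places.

f(0.574000) = -4.344281, f(1.860000) = 9.488856
step 1: c = 0.977867, f(c) = -1.215526 < 0 → new bracket [0.977867, 1.860000]
step 2: c = 1.078037, f(c) = -0.306729 < 0 → new bracket [1.078037, 1.860000]
step 3: c = 1.102522, f(c) = -0.074942 < 0 → new bracket [1.102522, 1.860000]

1.10252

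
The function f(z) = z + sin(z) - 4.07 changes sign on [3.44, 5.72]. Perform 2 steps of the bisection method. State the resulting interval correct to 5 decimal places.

[4.58000, 5.15000]

f(3.440000) = -0.923998, f(5.720000) = 1.116118 (opposite signs)
step 1: m = 4.580000, f(m) = -0.481249 < 0 → root in [4.580000, 5.720000]
step 2: m = 5.150000, f(m) = 0.174233 > 0 → root in [4.580000, 5.150000]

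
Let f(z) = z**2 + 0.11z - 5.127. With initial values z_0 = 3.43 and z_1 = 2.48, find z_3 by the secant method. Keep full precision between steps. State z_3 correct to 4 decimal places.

f(z_0) = 7.015200, f(z_1) = 1.296200
z_2 = 2.480000 - (1.296200)·(2.480000 - 3.430000)/(1.296200 - (7.015200)) = 2.264684; f(z_2) = 0.250911
z_3 = 2.264684 - (0.250911)·(2.264684 - 2.480000)/(0.250911 - (1.296200)) = 2.213000; f(z_3) = 0.013800

2.2130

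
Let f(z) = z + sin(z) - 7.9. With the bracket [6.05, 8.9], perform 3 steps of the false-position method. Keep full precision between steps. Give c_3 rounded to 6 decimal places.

7.157580

f(6.050000) = -2.081078, f(8.900000) = 1.501021
step 1: c = 7.705753, f(c) = 0.794788 > 0 → new bracket [6.050000, 7.705753]
step 2: c = 7.248162, f(c) = 0.170197 > 0 → new bracket [6.050000, 7.248162]
step 3: c = 7.157580, f(c) = 0.024736 > 0 → new bracket [6.050000, 7.157580]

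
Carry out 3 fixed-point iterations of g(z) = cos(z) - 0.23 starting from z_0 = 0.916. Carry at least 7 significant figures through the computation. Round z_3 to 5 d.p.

z_1 = g(0.916000) = 0.378998
z_2 = g(0.378998) = 0.699036
z_3 = g(0.699036) = 0.535463

0.53546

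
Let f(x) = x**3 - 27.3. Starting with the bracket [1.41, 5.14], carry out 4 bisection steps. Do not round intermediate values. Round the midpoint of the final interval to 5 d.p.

2.92531

f(1.410000) = -24.496779, f(5.140000) = 108.496744 (opposite signs)
step 1: m = 3.275000, f(m) = 7.826422 > 0 → root in [1.410000, 3.275000]
step 2: m = 2.342500, f(m) = -14.445985 < 0 → root in [2.342500, 3.275000]
step 3: m = 2.808750, f(m) = -5.141556 < 0 → root in [2.808750, 3.275000]
step 4: m = 3.041875, f(m) = 0.846480 > 0 → root in [2.808750, 3.041875]
Midpoint of [2.808750, 3.041875] = 2.925312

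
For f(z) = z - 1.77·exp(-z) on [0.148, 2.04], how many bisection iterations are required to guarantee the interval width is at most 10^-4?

15

Initial width b − a = 2.04 − 0.148 = 1.892000.
After n steps the width is (b−a)/2^n; need (b−a)/2^n ≤ 10^-4.
So n ≥ log₂(1.892000/10^-4) = log₂(18920.0000) ≈ 14.2076.
Hence n = 15.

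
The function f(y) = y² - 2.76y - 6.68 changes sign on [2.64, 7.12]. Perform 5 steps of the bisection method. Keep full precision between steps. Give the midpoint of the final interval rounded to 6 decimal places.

4.250000

f(2.640000) = -6.996800, f(7.120000) = 24.363200 (opposite signs)
step 1: m = 4.880000, f(m) = 3.665600 > 0 → root in [2.640000, 4.880000]
step 2: m = 3.760000, f(m) = -2.920000 < 0 → root in [3.760000, 4.880000]
step 3: m = 4.320000, f(m) = 0.059200 > 0 → root in [3.760000, 4.320000]
step 4: m = 4.040000, f(m) = -1.508800 < 0 → root in [4.040000, 4.320000]
step 5: m = 4.180000, f(m) = -0.744400 < 0 → root in [4.180000, 4.320000]
Midpoint of [4.180000, 4.320000] = 4.250000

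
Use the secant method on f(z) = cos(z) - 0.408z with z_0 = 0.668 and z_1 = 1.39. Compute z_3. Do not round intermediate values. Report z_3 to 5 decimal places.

1.10273

f(z_0) = 0.512518, f(z_1) = -0.387307
z_2 = 1.390000 - (-0.387307)·(1.390000 - 0.668000)/(-0.387307 - (0.512518)) = 1.079233; f(z_2) = 0.031677
z_3 = 1.079233 - (0.031677)·(1.079233 - 1.390000)/(0.031677 - (-0.387307)) = 1.102729; f(z_3) = 0.001249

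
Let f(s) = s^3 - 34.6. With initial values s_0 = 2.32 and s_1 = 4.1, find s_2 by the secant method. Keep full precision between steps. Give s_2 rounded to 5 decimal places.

f(s_0) = -22.112832, f(s_1) = 34.321000
s_2 = 4.100000 - (34.321000)·(4.100000 - 2.320000)/(34.321000 - (-22.112832)) = 3.017469; f(s_2) = -7.125589

3.01747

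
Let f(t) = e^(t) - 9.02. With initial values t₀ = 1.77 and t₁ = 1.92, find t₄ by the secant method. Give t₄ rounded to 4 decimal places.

Secant update: t_(k+1) = t_k − f(t_k)·(t_k − t_(k-1))/(f(t_k) − f(t_(k-1))).
f(t_0) = -3.149147, f(t_1) = -2.199042
t_2 = 1.920000 - (-2.199042)·(1.920000 - 1.770000)/(-2.199042 - (-3.149147)) = 2.267179; f(t_2) = 0.632131
t_3 = 2.267179 - (0.632131)·(2.267179 - 1.920000)/(0.632131 - (-2.199042)) = 2.189662; f(t_3) = -0.087804
t_4 = 2.189662 - (-0.087804)·(2.189662 - 2.267179)/(-0.087804 - (0.632131)) = 2.199116; f(t_4) = -0.002959

2.1991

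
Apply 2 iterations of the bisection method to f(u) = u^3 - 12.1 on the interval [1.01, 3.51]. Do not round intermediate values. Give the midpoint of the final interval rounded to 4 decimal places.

2.5725

f(1.010000) = -11.069699, f(3.510000) = 31.143551 (opposite signs)
step 1: m = 2.260000, f(m) = -0.556824 < 0 → root in [2.260000, 3.510000]
step 2: m = 2.885000, f(m) = 11.912504 > 0 → root in [2.260000, 2.885000]
Midpoint of [2.260000, 2.885000] = 2.572500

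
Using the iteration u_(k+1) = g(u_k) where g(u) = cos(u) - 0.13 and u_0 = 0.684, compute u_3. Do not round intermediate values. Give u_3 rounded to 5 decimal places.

0.65440

u_1 = g(0.684000) = 0.645051
u_2 = g(0.645051) = 0.669069
u_3 = g(0.669069) = 0.654400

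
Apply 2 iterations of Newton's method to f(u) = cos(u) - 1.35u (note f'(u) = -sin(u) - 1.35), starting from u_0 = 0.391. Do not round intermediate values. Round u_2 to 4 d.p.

0.6080

Newton update: u ← u − f(u)/f'(u).
u_0 = 0.391000: f = 0.396678, f' = -1.731113 → u_1 = 0.391000 - (0.396678)/(-1.731113) = 0.620146
u_1 = 0.620146: f = -0.023404, f' = -1.931154 → u_2 = 0.620146 - (-0.023404)/(-1.931154) = 0.608027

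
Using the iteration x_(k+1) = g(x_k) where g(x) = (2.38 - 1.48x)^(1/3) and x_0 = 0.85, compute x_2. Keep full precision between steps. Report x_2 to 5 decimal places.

0.94433

x_1 = g(0.850000) = 1.039117
x_2 = g(1.039117) = 0.944327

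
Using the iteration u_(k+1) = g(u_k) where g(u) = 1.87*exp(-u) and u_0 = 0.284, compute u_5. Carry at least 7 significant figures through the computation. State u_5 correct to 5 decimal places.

u_1 = g(0.284000) = 1.407674
u_2 = g(1.407674) = 0.457611
u_3 = g(0.457611) = 1.183324
u_4 = g(1.183324) = 0.572705
u_5 = g(0.572705) = 1.054676

1.05468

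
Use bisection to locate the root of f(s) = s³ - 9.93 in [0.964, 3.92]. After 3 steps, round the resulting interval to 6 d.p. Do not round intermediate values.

f(0.964000) = -9.034159, f(3.920000) = 50.306288 (opposite signs)
step 1: m = 2.442000, f(m) = 4.632535 > 0 → root in [0.964000, 2.442000]
step 2: m = 1.703000, f(m) = -4.990944 < 0 → root in [1.703000, 2.442000]
step 3: m = 2.072500, f(m) = -1.028081 < 0 → root in [2.072500, 2.442000]

[2.072500, 2.442000]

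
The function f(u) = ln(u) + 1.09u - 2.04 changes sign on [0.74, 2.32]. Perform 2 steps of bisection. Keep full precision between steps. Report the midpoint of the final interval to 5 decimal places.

1.33250

f(0.740000) = -1.534505, f(2.320000) = 1.330367 (opposite signs)
step 1: m = 1.530000, f(m) = 0.052968 > 0 → root in [0.740000, 1.530000]
step 2: m = 1.135000, f(m) = -0.676217 < 0 → root in [1.135000, 1.530000]
Midpoint of [1.135000, 1.530000] = 1.332500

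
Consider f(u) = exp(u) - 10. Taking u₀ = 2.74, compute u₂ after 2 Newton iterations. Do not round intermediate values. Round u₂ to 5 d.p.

2.30595

f'(u) = exp(u)
u_0 = 2.740000: f = 5.486985, f' = 15.486985 → u_1 = 2.740000 - (5.486985)/(15.486985) = 2.385703
u_1 = 2.385703: f = 0.866704, f' = 10.866704 → u_2 = 2.385703 - (0.866704)/(10.866704) = 2.305946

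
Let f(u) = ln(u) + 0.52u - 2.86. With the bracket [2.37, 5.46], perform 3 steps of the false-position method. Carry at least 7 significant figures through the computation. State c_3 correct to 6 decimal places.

f(2.370000) = -0.764710, f(5.460000) = 1.676649
step 1: c = 3.337885, f(c) = 0.081037 > 0 → new bracket [2.370000, 3.337885]
step 2: c = 3.245144, f(c) = 0.004635 > 0 → new bracket [2.370000, 3.245144]
step 3: c = 3.239872, f(c) = 0.000267 > 0 → new bracket [2.370000, 3.239872]

3.239872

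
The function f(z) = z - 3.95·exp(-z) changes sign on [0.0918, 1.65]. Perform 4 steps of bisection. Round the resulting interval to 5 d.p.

f(0.091800) = -3.511736, f(1.650000) = 0.891403 (opposite signs)
step 1: m = 0.870900, f(m) = -0.782470 < 0 → root in [0.870900, 1.650000]
step 2: m = 1.260450, f(m) = 0.140521 > 0 → root in [0.870900, 1.260450]
step 3: m = 1.065675, f(m) = -0.295081 < 0 → root in [1.065675, 1.260450]
step 4: m = 1.163063, f(m) = -0.071422 < 0 → root in [1.163063, 1.260450]

[1.16306, 1.26045]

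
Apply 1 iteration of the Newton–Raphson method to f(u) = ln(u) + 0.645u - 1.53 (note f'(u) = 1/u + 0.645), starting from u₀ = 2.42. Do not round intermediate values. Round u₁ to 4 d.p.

1.5557

u_0 = 2.420000: f = 0.914668, f' = 1.058223 → u_1 = 2.420000 - (0.914668)/(1.058223) = 1.555657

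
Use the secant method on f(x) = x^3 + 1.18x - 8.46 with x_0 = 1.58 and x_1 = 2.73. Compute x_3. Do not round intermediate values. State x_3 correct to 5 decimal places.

1.81345

f(x_0) = -2.651288, f(x_1) = 15.107817
x_2 = 2.730000 - (15.107817)·(2.730000 - 1.580000)/(15.107817 - (-2.651288)) = 1.751686; f(x_2) = -1.018135
x_3 = 1.751686 - (-1.018135)·(1.751686 - 2.730000)/(-1.018135 - (15.107817)) = 1.813453; f(x_3) = -0.356384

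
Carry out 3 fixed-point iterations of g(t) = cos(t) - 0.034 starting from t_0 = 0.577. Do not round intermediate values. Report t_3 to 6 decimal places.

t_1 = g(0.577000) = 0.804103
t_2 = g(0.804103) = 0.659758
t_3 = g(0.659758) = 0.756141

0.756141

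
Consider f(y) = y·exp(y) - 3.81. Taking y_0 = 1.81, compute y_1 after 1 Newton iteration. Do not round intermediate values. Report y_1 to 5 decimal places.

Newton update: y ← y − f(y)/f'(y).
f'(y) = (y + 1)·exp(y)
y_0 = 1.810000: f = 7.249910, f' = 17.170357 → y_1 = 1.810000 - (7.249910)/(17.170357) = 1.387766

1.38777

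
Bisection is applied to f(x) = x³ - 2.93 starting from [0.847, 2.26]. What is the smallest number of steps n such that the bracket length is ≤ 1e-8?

Initial width b − a = 2.26 − 0.847 = 1.413000.
After n steps the width is (b−a)/2^n; need (b−a)/2^n ≤ 1e-8.
So n ≥ log₂(1.413000/1e-8) = log₂(141300000.0000) ≈ 27.0742.
Hence n = 28.

28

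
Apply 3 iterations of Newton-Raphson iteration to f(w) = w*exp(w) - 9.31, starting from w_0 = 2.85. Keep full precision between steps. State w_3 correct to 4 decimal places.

Newton update: w ← w − f(w)/f'(w).
f'(w) = (w+1)*exp(w)
w_0 = 2.850000: f = 39.960178, f' = 66.557960 → w_1 = 2.850000 - (39.960178)/(66.557960) = 2.249618
w_1 = 2.249618: f = 12.025640, f' = 30.819756 → w_2 = 2.249618 - (12.025640)/(30.819756) = 1.859426
w_2 = 1.859426: f = 2.627605, f' = 18.357654 → w_3 = 1.859426 - (2.627605)/(18.357654) = 1.716292

1.7163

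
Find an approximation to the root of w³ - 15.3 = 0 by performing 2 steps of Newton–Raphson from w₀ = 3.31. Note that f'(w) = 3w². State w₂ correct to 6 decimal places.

2.495682

w_0 = 3.310000: f = 20.964691, f' = 32.868300 → w_1 = 3.310000 - (20.964691)/(32.868300) = 2.672161
w_1 = 2.672161: f = 3.780412, f' = 21.421330 → w_2 = 2.672161 - (3.780412)/(21.421330) = 2.495682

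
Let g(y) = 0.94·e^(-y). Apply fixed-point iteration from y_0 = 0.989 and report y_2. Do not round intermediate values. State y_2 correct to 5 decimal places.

0.66265

y_1 = g(0.989000) = 0.349632
y_2 = g(0.349632) = 0.662651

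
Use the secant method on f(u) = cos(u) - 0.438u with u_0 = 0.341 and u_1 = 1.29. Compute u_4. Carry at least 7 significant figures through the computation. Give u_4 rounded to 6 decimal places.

f(u_0) = 0.793063, f(u_1) = -0.287899
u_2 = 1.290000 - (-0.287899)·(1.290000 - 0.341000)/(-0.287899 - (0.793063)) = 1.037247; f(u_2) = 0.054278
u_3 = 1.037247 - (0.054278)·(1.037247 - 1.290000)/(0.054278 - (-0.287899)) = 1.077340; f(u_3) = 0.001797
u_4 = 1.077340 - (0.001797)·(1.077340 - 1.037247)/(0.001797 - (0.054278)) = 1.078713; f(u_4) = -0.000014

1.078713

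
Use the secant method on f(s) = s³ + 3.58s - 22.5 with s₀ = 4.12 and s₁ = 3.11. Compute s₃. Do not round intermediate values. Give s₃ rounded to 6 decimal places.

2.458592

f(s_0) = 62.184128, f(s_1) = 18.714031
s_2 = 3.110000 - (18.714031)·(3.110000 - 4.120000)/(18.714031 - (62.184128)) = 2.675191; f(s_2) = 6.222592
s_3 = 2.675191 - (6.222592)·(2.675191 - 3.110000)/(6.222592 - (18.714031)) = 2.458592; f(s_3) = 1.163152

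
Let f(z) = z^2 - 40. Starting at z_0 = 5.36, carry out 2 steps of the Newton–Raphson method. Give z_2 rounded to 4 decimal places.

6.3251

f'(z) = 2z
z_0 = 5.360000: f = -11.270400, f' = 10.720000 → z_1 = 5.360000 - (-11.270400)/(10.720000) = 6.411343
z_1 = 6.411343: f = 1.105323, f' = 12.822687 → z_2 = 6.411343 - (1.105323)/(12.822687) = 6.325143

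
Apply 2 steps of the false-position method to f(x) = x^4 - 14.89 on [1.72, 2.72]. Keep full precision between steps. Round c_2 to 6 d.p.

f(1.720000) = -6.137869, f(2.720000) = 39.846323
step 1: c = 1.853478, f(c) = -3.088164 < 0 → new bracket [1.853478, 2.720000]
step 2: c = 1.915804, f(c) = -1.418848 < 0 → new bracket [1.915804, 2.720000]

1.915804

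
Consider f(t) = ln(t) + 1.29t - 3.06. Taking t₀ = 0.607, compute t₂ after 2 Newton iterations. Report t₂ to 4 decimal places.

f'(t) = 1/t + 1.29
t_0 = 0.607000: f = -2.776196, f' = 2.937446 → t_1 = 0.607000 - (-2.776196)/(2.937446) = 1.552105
t_1 = 1.552105: f = -0.618172, f' = 1.934286 → t_2 = 1.552105 - (-0.618172)/(1.934286) = 1.871692

1.8717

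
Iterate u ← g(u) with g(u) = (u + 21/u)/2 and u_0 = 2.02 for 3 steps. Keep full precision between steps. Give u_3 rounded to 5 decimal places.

u_1 = g(2.020000) = 6.208020
u_2 = g(6.208020) = 4.795370
u_3 = g(4.795370) = 4.587297

4.58730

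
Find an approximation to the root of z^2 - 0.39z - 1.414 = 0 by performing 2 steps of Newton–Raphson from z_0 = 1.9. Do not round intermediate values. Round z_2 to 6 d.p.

f'(z) = 2z - 0.39
z_0 = 1.900000: f = 1.455000, f' = 3.410000 → z_1 = 1.900000 - (1.455000)/(3.410000) = 1.473314
z_1 = 1.473314: f = 0.182061, f' = 2.556628 → z_2 = 1.473314 - (0.182061)/(2.556628) = 1.402102

1.402102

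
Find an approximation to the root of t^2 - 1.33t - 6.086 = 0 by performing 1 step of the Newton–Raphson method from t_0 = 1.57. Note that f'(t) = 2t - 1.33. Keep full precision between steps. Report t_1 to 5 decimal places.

4.72425

t_0 = 1.570000: f = -5.709200, f' = 1.810000 → t_1 = 1.570000 - (-5.709200)/(1.810000) = 4.724254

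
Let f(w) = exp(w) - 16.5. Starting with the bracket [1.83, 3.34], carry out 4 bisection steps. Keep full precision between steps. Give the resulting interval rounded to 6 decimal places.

f(1.830000) = -10.266113, f(3.340000) = 11.719127 (opposite signs)
step 1: m = 2.585000, f(m) = -3.236711 < 0 → root in [2.585000, 3.340000]
step 2: m = 2.962500, f(m) = 2.846277 > 0 → root in [2.585000, 2.962500]
step 3: m = 2.773750, f(m) = -0.481409 < 0 → root in [2.773750, 2.962500]
step 4: m = 2.868125, f(m) = 1.103980 > 0 → root in [2.773750, 2.868125]

[2.773750, 2.868125]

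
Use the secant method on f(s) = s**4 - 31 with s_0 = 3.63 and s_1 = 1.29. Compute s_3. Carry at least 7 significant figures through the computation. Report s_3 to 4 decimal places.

3.4164

Secant update: s_(k+1) = s_k − f(s_k)·(s_k − s_(k-1))/(f(s_k) − f(s_(k-1))).
f(s_0) = 142.630694, f(s_1) = -28.230771
s_2 = 1.290000 - (-28.230771)·(1.290000 - 3.630000)/(-28.230771 - (142.630694)) = 1.676629; f(s_2) = -23.097801
s_3 = 1.676629 - (-23.097801)·(1.676629 - 1.290000)/(-23.097801 - (-28.230771)) = 3.416417; f(s_3) = 105.233427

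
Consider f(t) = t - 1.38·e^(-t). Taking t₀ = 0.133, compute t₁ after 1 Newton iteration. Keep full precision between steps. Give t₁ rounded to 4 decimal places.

Newton update: t ← t − f(t)/f'(t).
f'(t) = 1 + 1.38·e^(-t)
t_0 = 0.133000: f = -1.075142, f' = 2.208142 → t_1 = 0.133000 - (-1.075142)/(2.208142) = 0.619899

0.6199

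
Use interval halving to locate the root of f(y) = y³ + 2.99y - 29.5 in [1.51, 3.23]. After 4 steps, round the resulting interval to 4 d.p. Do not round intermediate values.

[2.6925, 2.8000]

f(1.510000) = -21.542149, f(3.230000) = 13.855967 (opposite signs)
step 1: m = 2.370000, f(m) = -9.101647 < 0 → root in [2.370000, 3.230000]
step 2: m = 2.800000, f(m) = 0.824000 > 0 → root in [2.370000, 2.800000]
step 3: m = 2.585000, f(m) = -4.497298 < 0 → root in [2.585000, 2.800000]
step 4: m = 2.692500, f(m) = -1.929995 < 0 → root in [2.692500, 2.800000]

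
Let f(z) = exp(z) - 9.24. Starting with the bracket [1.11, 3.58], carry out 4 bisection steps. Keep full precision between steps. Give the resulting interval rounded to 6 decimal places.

f(1.110000) = -6.205642, f(3.580000) = 26.633541 (opposite signs)
step 1: m = 2.345000, f(m) = 1.193273 > 0 → root in [1.110000, 2.345000]
step 2: m = 1.727500, f(m) = -3.613430 < 0 → root in [1.727500, 2.345000]
step 3: m = 2.036250, f(m) = -1.578177 < 0 → root in [2.036250, 2.345000]
step 4: m = 2.190625, f(m) = -0.299201 < 0 → root in [2.190625, 2.345000]

[2.190625, 2.345000]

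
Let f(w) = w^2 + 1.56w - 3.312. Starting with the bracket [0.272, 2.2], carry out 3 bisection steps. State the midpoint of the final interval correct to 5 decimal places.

1.11550

f(0.272000) = -2.813696, f(2.200000) = 4.960000 (opposite signs)
step 1: m = 1.236000, f(m) = 0.143856 > 0 → root in [0.272000, 1.236000]
step 2: m = 0.754000, f(m) = -1.567244 < 0 → root in [0.754000, 1.236000]
step 3: m = 0.995000, f(m) = -0.769775 < 0 → root in [0.995000, 1.236000]
Midpoint of [0.995000, 1.236000] = 1.115500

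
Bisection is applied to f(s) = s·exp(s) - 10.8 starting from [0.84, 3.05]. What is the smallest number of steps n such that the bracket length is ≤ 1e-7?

Initial width b − a = 3.05 − 0.84 = 2.210000.
After n steps the width is (b−a)/2^n; need (b−a)/2^n ≤ 1e-7.
So n ≥ log₂(2.210000/1e-7) = log₂(22100000.0000) ≈ 24.3975.
Hence n = 25.

25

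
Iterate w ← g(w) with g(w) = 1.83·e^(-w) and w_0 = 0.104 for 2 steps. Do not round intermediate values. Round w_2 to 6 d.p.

w_1 = g(0.104000) = 1.649242
w_2 = g(1.649242) = 0.351718

0.351718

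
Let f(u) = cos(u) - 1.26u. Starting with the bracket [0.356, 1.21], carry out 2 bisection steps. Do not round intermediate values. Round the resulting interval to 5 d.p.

f(0.356000) = 0.488738, f(1.210000) = -1.171581 (opposite signs)
step 1: m = 0.783000, f(m) = -0.277779 < 0 → root in [0.356000, 0.783000]
step 2: m = 0.569500, f(m) = 0.124601 > 0 → root in [0.569500, 0.783000]

[0.56950, 0.78300]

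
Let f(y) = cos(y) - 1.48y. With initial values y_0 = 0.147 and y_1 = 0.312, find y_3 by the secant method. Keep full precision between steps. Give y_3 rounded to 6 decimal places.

f(y_0) = 0.771655, f(y_1) = 0.489962
y_2 = 0.312000 - (0.489962)·(0.312000 - 0.147000)/(0.489962 - (0.771655)) = 0.598992; f(y_2) = -0.060603
y_3 = 0.598992 - (-0.060603)·(0.598992 - 0.312000)/(-0.060603 - (0.489962)) = 0.567401; f(y_3) = 0.003547

0.567401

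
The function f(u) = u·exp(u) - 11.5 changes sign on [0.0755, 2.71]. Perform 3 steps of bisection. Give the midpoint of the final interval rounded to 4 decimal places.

f(0.075500) = -11.418579, f(2.710000) = 29.229337 (opposite signs)
step 1: m = 1.392750, f(m) = -5.892919 < 0 → root in [1.392750, 2.710000]
step 2: m = 2.051375, f(m) = 4.456804 > 0 → root in [1.392750, 2.051375]
step 3: m = 1.722063, f(m) = -1.863238 < 0 → root in [1.722063, 2.051375]
Midpoint of [1.722063, 2.051375] = 1.886719

1.8867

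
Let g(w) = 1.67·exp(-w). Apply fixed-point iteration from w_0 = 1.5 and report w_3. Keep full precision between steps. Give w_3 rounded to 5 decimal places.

w_1 = g(1.500000) = 0.372627
w_2 = g(0.372627) = 1.150500
w_3 = g(1.150500) = 0.528519

0.52852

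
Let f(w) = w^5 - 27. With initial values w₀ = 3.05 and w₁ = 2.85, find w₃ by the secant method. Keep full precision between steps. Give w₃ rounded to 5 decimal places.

Secant update: w_(k+1) = w_k − f(w_k)·(w_k − w_(k-1))/(f(w_k) − f(w_(k-1))).
f(w_0) = 236.936344, f(w_1) = 161.028768
w_2 = 2.850000 - (161.028768)·(2.850000 - 3.050000)/(161.028768 - (236.936344)) = 2.425724; f(w_2) = 56.986027
w_3 = 2.425724 - (56.986027)·(2.425724 - 2.850000)/(56.986027 - (161.028768)) = 2.193341; f(w_3) = 23.761050

2.19334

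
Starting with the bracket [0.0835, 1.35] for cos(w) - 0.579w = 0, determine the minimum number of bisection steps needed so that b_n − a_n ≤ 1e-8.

Initial width b − a = 1.35 − 0.0835 = 1.266500.
After n steps the width is (b−a)/2^n; need (b−a)/2^n ≤ 1e-8.
So n ≥ log₂(1.266500/1e-8) = log₂(126650000.0000) ≈ 26.9163.
Hence n = 27.

27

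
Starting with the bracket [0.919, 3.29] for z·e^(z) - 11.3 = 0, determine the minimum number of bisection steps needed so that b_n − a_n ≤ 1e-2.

8

Initial width b − a = 3.29 − 0.919 = 2.371000.
After n steps the width is (b−a)/2^n; need (b−a)/2^n ≤ 1e-2.
So n ≥ log₂(2.371000/1e-2) = log₂(237.1000) ≈ 7.8894.
Hence n = 8.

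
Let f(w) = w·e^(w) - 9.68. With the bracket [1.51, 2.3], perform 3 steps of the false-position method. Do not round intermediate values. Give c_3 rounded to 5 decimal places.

1.71618

False-position update: c = (a·f(b) − b·f(a))/(f(b) − f(a)); replace the endpoint whose sign matches f(c).
f(1.510000) = -2.844637, f(2.300000) = 13.260620
step 1: c = 1.649536, f(c) = -1.094884 < 0 → new bracket [1.649536, 2.300000]
step 2: c = 1.699146, f(c) = -0.386898 < 0 → new bracket [1.699146, 2.300000]
step 3: c = 1.716180, f(c) = -0.132482 < 0 → new bracket [1.716180, 2.300000]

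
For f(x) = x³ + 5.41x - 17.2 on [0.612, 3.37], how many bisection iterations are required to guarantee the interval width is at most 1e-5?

19

Initial width b − a = 3.37 − 0.612 = 2.758000.
After n steps the width is (b−a)/2^n; need (b−a)/2^n ≤ 1e-5.
So n ≥ log₂(2.758000/1e-5) = log₂(275800.0000) ≈ 18.0733.
Hence n = 19.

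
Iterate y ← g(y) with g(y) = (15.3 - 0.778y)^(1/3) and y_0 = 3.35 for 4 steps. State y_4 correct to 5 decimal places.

2.37815

y_1 = g(3.350000) = 2.332721
y_2 = g(2.332721) = 2.380228
y_3 = g(2.380228) = 2.378051
y_4 = g(2.378051) = 2.378151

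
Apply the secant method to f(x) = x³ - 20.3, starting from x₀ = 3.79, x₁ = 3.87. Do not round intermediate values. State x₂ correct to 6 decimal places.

Secant update: x_(k+1) = x_k − f(x_k)·(x_k − x_(k-1))/(f(x_k) − f(x_(k-1))).
f(x_0) = 34.139939, f(x_1) = 37.660603
x_2 = 3.870000 - (37.660603)·(3.870000 - 3.790000)/(37.660603 - (34.139939)) = 3.014239; f(x_2) = 7.086271

3.014239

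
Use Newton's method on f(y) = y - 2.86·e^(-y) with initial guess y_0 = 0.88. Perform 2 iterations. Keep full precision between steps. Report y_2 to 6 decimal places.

1.025564

Newton update: y ← y − f(y)/f'(y).
f'(y) = 1 + 2.86·e^(-y)
y_0 = 0.880000: f = -0.306279, f' = 2.186279 → y_1 = 0.880000 - (-0.306279)/(2.186279) = 1.020092
y_1 = 1.020092: f = -0.011116, f' = 2.031207 → y_2 = 1.020092 - (-0.011116)/(2.031207) = 1.025564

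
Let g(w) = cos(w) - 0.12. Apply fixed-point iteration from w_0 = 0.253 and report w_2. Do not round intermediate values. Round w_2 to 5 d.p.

0.54136

w_1 = g(0.253000) = 0.848166
w_2 = g(0.848166) = 0.541360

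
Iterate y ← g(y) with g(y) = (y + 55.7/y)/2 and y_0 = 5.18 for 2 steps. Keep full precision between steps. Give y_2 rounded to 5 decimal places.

7.47914

y_1 = g(5.180000) = 7.966448
y_2 = g(7.966448) = 7.479136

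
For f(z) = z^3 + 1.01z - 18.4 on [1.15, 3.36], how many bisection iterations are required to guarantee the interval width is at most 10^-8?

28

Initial width b − a = 3.36 − 1.15 = 2.210000.
After n steps the width is (b−a)/2^n; need (b−a)/2^n ≤ 10^-8.
So n ≥ log₂(2.210000/10^-8) = log₂(221000000.0000) ≈ 27.7195.
Hence n = 28.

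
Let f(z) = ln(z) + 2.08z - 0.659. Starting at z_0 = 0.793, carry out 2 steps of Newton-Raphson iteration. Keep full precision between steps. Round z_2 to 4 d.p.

f'(z) = 1/z + 2.08
z_0 = 0.793000: f = 0.758508, f' = 3.341034 → z_1 = 0.793000 - (0.758508)/(3.341034) = 0.565972
z_1 = 0.565972: f = -0.050989, f' = 3.846872 → z_2 = 0.565972 - (-0.050989)/(3.846872) = 0.579227

0.5792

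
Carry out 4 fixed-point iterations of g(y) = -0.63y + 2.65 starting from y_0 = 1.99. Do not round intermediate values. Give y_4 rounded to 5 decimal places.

y_1 = g(1.990000) = 1.396300
y_2 = g(1.396300) = 1.770331
y_3 = g(1.770331) = 1.534691
y_4 = g(1.534691) = 1.683144

1.68314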